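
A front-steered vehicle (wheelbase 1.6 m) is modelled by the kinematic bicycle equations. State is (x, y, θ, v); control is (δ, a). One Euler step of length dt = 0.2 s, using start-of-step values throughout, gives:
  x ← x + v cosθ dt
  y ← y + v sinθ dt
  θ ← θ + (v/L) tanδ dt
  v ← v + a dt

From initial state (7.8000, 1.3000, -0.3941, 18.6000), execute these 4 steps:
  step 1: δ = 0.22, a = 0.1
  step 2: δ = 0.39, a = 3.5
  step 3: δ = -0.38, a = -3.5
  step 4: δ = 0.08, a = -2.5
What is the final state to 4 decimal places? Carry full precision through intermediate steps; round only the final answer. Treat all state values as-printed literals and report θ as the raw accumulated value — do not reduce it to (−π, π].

(20.4401, 4.1897, 0.3046, 18.1200)

after step 1 (δ=0.22, a=0.1): (11.234834, -0.128396, 0.125815, 18.620000)
after step 2 (δ=0.39, a=3.5): (14.929399, 0.338905, 1.082545, 19.320000)
after step 3 (δ=-0.38, a=-3.5): (16.741931, 3.751415, 0.117964, 18.620000)
after step 4 (δ=0.08, a=-2.5): (20.440050, 4.189693, 0.304562, 18.120000)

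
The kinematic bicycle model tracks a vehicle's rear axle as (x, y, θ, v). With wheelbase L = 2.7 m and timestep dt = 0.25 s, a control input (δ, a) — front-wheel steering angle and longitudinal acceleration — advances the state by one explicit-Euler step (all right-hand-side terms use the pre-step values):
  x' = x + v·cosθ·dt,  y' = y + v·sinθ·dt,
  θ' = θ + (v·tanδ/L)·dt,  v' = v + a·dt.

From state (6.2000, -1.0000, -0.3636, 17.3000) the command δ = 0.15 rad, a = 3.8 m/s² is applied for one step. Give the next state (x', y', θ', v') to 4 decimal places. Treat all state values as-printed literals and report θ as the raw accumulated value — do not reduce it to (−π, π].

x' = 6.2000 + 17.3000·cos(-0.3636)·0.25 = 10.2422
y' = -1.0000 + 17.3000·sin(-0.3636)·0.25 = -2.5381
θ' = -0.3636 + (17.3000/2.7)·tan(0.15)·0.25 = -0.1215
v' = 17.3000 + 3.8000·0.25 = 18.2500

(10.2422, -2.5381, -0.1215, 18.2500)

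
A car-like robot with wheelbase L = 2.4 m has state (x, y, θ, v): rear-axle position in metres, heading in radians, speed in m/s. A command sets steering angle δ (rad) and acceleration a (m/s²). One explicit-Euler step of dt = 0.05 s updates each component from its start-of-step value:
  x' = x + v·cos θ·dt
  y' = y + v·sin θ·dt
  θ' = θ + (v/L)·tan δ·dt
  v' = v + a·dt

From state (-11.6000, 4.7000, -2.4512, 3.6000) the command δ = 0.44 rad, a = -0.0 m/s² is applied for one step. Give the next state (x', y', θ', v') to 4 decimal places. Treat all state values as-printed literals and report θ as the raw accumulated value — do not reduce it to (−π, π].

(-11.7388, 4.5854, -2.4159, 3.6000)

x' = -11.6000 + 3.6000·cos(-2.4512)·0.05 = -11.7388
y' = 4.7000 + 3.6000·sin(-2.4512)·0.05 = 4.5854
θ' = -2.4512 + (3.6000/2.4)·tan(0.44)·0.05 = -2.4159
v' = 3.6000 + 0.0000·0.05 = 3.6000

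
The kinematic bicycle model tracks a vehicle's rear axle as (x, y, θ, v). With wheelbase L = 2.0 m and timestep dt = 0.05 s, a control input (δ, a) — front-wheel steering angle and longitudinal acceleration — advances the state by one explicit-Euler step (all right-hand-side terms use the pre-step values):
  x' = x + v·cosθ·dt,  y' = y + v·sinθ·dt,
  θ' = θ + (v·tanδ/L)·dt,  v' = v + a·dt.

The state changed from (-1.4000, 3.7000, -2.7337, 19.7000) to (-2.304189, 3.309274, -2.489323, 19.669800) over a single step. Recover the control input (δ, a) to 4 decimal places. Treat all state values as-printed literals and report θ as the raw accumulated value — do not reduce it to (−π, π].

δ = 0.4606, a = -0.6040

a = (v'−v)/dt = (-0.030200)/0.05 = -0.6040
Δθ = θ'−θ = 0.244377;  (v·dt/L) = 19.7000·0.05/2.0 = 0.492500
tan δ = Δθ·L/(v·dt) = 0.496197  →  δ = 0.4606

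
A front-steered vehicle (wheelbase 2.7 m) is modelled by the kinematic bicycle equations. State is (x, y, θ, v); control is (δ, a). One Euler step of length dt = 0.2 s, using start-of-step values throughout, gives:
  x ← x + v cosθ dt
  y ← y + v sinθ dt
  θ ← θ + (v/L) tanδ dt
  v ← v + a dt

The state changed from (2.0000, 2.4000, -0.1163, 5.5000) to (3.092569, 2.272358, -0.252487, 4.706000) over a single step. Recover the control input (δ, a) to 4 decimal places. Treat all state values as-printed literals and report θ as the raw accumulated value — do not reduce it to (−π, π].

δ = -0.3226, a = -3.9700

a = (v'−v)/dt = (-0.794000)/0.2 = -3.9700
Δθ = θ'−θ = -0.136187;  (v·dt/L) = 5.5000·0.2/2.7 = 0.407407
tan δ = Δθ·L/(v·dt) = -0.334277  →  δ = -0.3226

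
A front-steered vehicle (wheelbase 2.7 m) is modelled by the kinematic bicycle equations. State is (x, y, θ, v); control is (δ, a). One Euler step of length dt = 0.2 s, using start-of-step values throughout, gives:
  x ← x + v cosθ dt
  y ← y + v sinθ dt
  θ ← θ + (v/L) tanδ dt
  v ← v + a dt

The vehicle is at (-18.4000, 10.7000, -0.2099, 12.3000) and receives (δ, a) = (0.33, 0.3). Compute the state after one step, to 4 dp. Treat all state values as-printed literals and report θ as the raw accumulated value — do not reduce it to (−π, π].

(-15.9940, 10.1874, 0.1022, 12.3600)

x' = -18.4000 + 12.3000·cos(-0.2099)·0.2 = -15.9940
y' = 10.7000 + 12.3000·sin(-0.2099)·0.2 = 10.1874
θ' = -0.2099 + (12.3000/2.7)·tan(0.33)·0.2 = 0.1022
v' = 12.3000 + 0.3000·0.2 = 12.3600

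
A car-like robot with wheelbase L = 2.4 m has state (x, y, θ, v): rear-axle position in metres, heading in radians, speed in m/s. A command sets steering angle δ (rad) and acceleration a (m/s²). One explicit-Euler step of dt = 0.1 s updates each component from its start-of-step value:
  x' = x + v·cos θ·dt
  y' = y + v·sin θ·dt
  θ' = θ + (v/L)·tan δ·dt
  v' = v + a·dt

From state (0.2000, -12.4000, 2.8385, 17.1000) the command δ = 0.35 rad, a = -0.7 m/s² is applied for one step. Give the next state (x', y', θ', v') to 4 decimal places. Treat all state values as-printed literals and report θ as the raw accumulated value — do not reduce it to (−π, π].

x' = 0.2000 + 17.1000·cos(2.8385)·0.1 = -1.4321
y' = -12.4000 + 17.1000·sin(2.8385)·0.1 = -11.8896
θ' = 2.8385 + (17.1000/2.4)·tan(0.35)·0.1 = 3.0986
v' = 17.1000 − 0.7000·0.1 = 17.0300

(-1.4321, -11.8896, 3.0986, 17.0300)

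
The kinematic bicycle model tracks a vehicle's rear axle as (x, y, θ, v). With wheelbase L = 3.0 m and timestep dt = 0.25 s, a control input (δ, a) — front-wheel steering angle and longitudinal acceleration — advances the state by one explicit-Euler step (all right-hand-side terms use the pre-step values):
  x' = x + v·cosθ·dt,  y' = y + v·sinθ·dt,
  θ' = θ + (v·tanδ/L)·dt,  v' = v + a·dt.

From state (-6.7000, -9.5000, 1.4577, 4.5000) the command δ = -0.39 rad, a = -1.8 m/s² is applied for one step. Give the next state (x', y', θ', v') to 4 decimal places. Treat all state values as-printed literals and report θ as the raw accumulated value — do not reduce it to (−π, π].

x' = -6.7000 + 4.5000·cos(1.4577)·0.25 = -6.5730
y' = -9.5000 + 4.5000·sin(1.4577)·0.25 = -8.3822
θ' = 1.4577 + (4.5000/3.0)·tan(-0.39)·0.25 = 1.3036
v' = 4.5000 − 1.8000·0.25 = 4.0500

(-6.5730, -8.3822, 1.3036, 4.0500)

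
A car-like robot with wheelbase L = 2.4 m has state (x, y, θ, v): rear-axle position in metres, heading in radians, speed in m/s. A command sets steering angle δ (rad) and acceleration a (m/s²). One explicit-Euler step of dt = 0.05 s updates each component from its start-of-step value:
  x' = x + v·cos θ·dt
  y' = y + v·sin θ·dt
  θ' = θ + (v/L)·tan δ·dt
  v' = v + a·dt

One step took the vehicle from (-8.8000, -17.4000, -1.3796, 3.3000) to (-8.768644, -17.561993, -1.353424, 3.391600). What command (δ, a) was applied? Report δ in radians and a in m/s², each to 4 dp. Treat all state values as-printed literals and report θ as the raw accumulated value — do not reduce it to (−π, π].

δ = 0.3638, a = 1.8320

a = (v'−v)/dt = (0.091600)/0.05 = 1.8320
Δθ = θ'−θ = 0.026176;  (v·dt/L) = 3.3000·0.05/2.4 = 0.068750
tan δ = Δθ·L/(v·dt) = 0.380742  →  δ = 0.3638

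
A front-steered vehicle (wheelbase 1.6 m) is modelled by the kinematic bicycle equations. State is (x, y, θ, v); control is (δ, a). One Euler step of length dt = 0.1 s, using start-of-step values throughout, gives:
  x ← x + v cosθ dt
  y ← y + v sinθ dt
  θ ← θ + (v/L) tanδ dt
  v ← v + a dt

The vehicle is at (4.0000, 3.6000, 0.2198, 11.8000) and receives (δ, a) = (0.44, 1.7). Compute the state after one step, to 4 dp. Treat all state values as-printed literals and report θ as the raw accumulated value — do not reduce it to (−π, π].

(5.1516, 3.8573, 0.5670, 11.9700)

x' = 4.0000 + 11.8000·cos(0.2198)·0.1 = 5.1516
y' = 3.6000 + 11.8000·sin(0.2198)·0.1 = 3.8573
θ' = 0.2198 + (11.8000/1.6)·tan(0.44)·0.1 = 0.5670
v' = 11.8000 + 1.7000·0.1 = 11.9700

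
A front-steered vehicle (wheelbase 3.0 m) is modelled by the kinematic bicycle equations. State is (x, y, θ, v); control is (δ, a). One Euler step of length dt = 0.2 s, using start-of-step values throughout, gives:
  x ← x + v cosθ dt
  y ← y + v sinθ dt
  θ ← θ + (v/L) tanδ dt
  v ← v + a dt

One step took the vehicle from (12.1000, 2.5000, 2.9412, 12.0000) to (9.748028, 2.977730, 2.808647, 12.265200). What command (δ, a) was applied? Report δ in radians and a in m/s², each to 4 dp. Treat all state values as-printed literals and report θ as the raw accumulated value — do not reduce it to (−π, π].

δ = -0.1642, a = 1.3260

a = (v'−v)/dt = (0.265200)/0.2 = 1.3260
Δθ = θ'−θ = -0.132553;  (v·dt/L) = 12.0000·0.2/3.0 = 0.800000
tan δ = Δθ·L/(v·dt) = -0.165691  →  δ = -0.1642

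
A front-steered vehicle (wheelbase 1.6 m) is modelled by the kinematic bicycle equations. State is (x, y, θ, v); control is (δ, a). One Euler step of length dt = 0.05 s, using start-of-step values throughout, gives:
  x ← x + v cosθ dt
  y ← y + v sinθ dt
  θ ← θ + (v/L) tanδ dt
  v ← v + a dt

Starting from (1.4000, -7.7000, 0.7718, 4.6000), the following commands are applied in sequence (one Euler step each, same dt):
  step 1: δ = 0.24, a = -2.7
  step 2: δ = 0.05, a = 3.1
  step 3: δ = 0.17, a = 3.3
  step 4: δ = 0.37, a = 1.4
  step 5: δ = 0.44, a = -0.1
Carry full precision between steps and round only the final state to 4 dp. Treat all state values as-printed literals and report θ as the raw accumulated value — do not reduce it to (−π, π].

after step 1 (δ=0.24, a=-2.7): (1.564831, -7.539592, 0.806978, 4.465000)
after step 2 (δ=0.05, a=3.1): (1.719249, -7.378361, 0.813960, 4.620000)
after step 3 (δ=0.17, a=3.3): (1.877860, -7.210421, 0.838743, 4.785000)
after step 4 (δ=0.37, a=1.4): (2.037774, -7.032466, 0.896741, 4.855000)
after step 5 (δ=0.44, a=-0.1): (2.189289, -6.842806, 0.968167, 4.850000)

(2.1893, -6.8428, 0.9682, 4.8500)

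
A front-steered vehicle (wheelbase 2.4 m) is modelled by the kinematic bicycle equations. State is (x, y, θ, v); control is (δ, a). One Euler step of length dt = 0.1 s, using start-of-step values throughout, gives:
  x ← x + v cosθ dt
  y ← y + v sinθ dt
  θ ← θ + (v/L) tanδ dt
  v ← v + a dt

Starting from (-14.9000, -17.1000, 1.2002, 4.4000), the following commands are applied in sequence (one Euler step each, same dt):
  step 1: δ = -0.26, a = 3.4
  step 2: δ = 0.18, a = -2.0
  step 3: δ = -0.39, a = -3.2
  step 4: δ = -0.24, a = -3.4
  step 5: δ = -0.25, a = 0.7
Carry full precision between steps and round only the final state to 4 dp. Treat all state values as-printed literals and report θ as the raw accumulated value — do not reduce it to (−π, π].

(-14.0026, -15.1183, 1.0253, 3.9500)

after step 1 (δ=-0.26, a=3.4): (-14.740645, -16.689871, 1.151429, 4.740000)
after step 2 (δ=0.18, a=-2.0): (-14.547640, -16.256944, 1.187368, 4.540000)
after step 3 (δ=-0.39, a=-3.2): (-14.377798, -15.835910, 1.109610, 4.220000)
after step 4 (δ=-0.24, a=-3.4): (-14.190004, -15.457999, 1.066581, 3.880000)
after step 5 (δ=-0.25, a=0.7): (-14.002553, -15.118284, 1.025301, 3.950000)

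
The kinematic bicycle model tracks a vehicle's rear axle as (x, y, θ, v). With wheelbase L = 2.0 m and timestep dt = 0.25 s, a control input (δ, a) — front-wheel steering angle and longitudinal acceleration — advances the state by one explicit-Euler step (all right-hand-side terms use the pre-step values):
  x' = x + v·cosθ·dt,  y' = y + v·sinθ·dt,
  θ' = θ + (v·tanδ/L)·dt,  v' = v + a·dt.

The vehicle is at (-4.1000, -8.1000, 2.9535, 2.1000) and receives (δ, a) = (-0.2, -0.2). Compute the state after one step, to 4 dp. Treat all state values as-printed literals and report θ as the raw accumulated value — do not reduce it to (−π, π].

(-4.6157, -8.0018, 2.9003, 2.0500)

x' = -4.1000 + 2.1000·cos(2.9535)·0.25 = -4.6157
y' = -8.1000 + 2.1000·sin(2.9535)·0.25 = -8.0018
θ' = 2.9535 + (2.1000/2.0)·tan(-0.2)·0.25 = 2.9003
v' = 2.1000 − 0.2000·0.25 = 2.0500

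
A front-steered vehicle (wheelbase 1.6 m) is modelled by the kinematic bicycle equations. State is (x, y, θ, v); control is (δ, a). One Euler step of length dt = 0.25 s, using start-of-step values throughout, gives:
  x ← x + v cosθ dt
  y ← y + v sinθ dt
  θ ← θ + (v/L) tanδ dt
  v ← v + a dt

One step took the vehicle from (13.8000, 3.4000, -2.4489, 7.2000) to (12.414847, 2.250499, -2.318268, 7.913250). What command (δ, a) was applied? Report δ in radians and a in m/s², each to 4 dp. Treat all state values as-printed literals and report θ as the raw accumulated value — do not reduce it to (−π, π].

δ = 0.1156, a = 2.8530

a = (v'−v)/dt = (0.713250)/0.25 = 2.8530
Δθ = θ'−θ = 0.130632;  (v·dt/L) = 7.2000·0.25/1.6 = 1.125000
tan δ = Δθ·L/(v·dt) = 0.116117  →  δ = 0.1156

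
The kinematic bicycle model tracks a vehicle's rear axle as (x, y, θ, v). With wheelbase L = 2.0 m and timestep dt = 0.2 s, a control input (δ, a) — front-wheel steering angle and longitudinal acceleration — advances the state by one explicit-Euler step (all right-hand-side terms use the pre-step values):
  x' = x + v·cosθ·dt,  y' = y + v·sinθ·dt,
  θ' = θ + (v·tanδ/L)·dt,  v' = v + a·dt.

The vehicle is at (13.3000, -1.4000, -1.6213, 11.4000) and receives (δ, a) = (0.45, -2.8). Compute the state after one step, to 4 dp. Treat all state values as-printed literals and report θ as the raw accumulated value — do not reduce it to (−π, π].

x' = 13.3000 + 11.4000·cos(-1.6213)·0.2 = 13.1849
y' = -1.4000 + 11.4000·sin(-1.6213)·0.2 = -3.6771
θ' = -1.6213 + (11.4000/2.0)·tan(0.45)·0.2 = -1.0706
v' = 11.4000 − 2.8000·0.2 = 10.8400

(13.1849, -3.6771, -1.0706, 10.8400)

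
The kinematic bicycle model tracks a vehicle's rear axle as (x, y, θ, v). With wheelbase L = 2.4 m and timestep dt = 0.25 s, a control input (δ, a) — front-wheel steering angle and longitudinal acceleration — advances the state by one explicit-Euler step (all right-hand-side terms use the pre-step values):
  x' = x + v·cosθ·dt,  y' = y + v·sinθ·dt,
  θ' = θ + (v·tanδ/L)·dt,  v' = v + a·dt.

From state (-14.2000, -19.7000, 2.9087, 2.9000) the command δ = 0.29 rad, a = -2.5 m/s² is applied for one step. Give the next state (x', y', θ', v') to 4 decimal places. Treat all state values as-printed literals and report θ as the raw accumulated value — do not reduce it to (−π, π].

(-14.9054, -19.5327, 2.9988, 2.2750)

x' = -14.2000 + 2.9000·cos(2.9087)·0.25 = -14.9054
y' = -19.7000 + 2.9000·sin(2.9087)·0.25 = -19.5327
θ' = 2.9087 + (2.9000/2.4)·tan(0.29)·0.25 = 2.9988
v' = 2.9000 − 2.5000·0.25 = 2.2750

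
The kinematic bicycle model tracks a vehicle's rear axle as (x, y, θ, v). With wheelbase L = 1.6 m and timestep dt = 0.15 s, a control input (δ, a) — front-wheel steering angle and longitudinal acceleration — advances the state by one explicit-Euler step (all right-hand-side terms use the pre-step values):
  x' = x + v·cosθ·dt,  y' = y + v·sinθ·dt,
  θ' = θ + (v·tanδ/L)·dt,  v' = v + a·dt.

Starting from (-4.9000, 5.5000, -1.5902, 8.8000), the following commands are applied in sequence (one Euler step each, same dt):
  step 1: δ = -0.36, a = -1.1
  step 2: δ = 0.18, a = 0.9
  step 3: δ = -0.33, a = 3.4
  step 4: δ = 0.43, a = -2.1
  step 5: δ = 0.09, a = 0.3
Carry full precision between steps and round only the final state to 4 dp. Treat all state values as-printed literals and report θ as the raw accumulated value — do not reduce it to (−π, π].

(-6.2951, -0.9253, -1.5602, 9.0100)

after step 1 (δ=-0.36, a=-1.1): (-4.925611, 4.180248, -1.900732, 8.635000)
after step 2 (δ=0.18, a=0.9): (-5.345250, 2.954860, -1.753422, 8.770000)
after step 3 (δ=-0.33, a=3.4): (-5.584161, 1.661237, -2.035042, 9.280000)
after step 4 (δ=0.43, a=-2.1): (-6.207427, 0.416567, -1.636042, 8.965000)
after step 5 (δ=0.09, a=0.3): (-6.295103, -0.925322, -1.560195, 9.010000)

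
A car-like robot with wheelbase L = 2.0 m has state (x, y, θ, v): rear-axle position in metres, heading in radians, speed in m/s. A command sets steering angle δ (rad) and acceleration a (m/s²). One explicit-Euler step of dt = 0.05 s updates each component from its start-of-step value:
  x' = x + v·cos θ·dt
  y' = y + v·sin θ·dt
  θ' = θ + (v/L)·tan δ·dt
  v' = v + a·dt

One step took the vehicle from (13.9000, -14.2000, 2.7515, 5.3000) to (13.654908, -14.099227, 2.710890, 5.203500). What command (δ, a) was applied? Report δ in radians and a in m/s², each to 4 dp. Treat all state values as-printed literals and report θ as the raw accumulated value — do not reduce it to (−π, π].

a = (v'−v)/dt = (-0.096500)/0.05 = -1.9300
Δθ = θ'−θ = -0.040610;  (v·dt/L) = 5.3000·0.05/2.0 = 0.132500
tan δ = Δθ·L/(v·dt) = -0.306491  →  δ = -0.2974

δ = -0.2974, a = -1.9300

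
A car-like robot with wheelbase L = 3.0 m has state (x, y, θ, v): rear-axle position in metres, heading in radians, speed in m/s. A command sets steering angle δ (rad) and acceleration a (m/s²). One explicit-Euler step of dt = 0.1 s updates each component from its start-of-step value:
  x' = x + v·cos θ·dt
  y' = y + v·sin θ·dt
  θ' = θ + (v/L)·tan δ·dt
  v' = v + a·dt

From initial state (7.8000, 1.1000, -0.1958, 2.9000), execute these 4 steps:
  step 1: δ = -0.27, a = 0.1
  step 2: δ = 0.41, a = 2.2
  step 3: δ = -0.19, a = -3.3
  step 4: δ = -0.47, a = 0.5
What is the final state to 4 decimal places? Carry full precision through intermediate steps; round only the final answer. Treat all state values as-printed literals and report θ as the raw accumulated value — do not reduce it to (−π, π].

after step 1 (δ=-0.27, a=0.1): (8.084459, 1.043580, -0.222553, 2.910000)
after step 2 (δ=0.41, a=2.2): (8.368282, 0.979350, -0.180394, 3.130000)
after step 3 (δ=-0.19, a=-3.3): (8.676203, 0.923193, -0.200459, 2.800000)
after step 4 (δ=-0.47, a=0.5): (8.950596, 0.867439, -0.247870, 2.850000)

(8.9506, 0.8674, -0.2479, 2.8500)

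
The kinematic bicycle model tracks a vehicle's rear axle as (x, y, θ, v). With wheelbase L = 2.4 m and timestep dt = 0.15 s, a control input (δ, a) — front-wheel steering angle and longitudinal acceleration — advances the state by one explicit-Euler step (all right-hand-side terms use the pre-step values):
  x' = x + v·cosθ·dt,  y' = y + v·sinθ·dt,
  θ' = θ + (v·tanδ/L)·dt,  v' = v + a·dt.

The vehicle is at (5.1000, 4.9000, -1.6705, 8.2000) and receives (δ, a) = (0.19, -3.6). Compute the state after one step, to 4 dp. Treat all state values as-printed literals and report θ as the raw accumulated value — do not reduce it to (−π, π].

(4.9776, 3.6761, -1.5719, 7.6600)

x' = 5.1000 + 8.2000·cos(-1.6705)·0.15 = 4.9776
y' = 4.9000 + 8.2000·sin(-1.6705)·0.15 = 3.6761
θ' = -1.6705 + (8.2000/2.4)·tan(0.19)·0.15 = -1.5719
v' = 8.2000 − 3.6000·0.15 = 7.6600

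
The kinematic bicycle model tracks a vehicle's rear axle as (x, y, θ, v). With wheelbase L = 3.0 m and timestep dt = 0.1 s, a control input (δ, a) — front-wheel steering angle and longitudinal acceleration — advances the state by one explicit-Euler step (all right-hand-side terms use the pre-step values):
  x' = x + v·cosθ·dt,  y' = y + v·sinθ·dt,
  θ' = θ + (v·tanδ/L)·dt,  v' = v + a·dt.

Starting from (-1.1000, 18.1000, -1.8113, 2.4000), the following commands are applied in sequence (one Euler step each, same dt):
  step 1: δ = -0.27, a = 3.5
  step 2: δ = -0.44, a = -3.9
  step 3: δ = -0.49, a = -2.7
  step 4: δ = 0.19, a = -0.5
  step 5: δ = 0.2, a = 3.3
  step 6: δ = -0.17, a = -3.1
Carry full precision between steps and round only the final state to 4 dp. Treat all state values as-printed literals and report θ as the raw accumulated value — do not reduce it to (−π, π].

after step 1 (δ=-0.27, a=3.5): (-1.157166, 17.866908, -1.833441, 2.750000)
after step 2 (δ=-0.44, a=-3.9): (-1.228566, 17.601338, -1.876596, 2.360000)
after step 3 (δ=-0.49, a=-2.7): (-1.299615, 17.376287, -1.918555, 2.090000)
after step 4 (δ=0.19, a=-0.5): (-1.370840, 17.179798, -1.905157, 2.040000)
after step 5 (δ=0.2, a=3.3): (-1.437786, 16.987096, -1.891373, 2.370000)
after step 6 (δ=-0.17, a=-3.1): (-1.512468, 16.762170, -1.904934, 2.060000)

(-1.5125, 16.7622, -1.9049, 2.0600)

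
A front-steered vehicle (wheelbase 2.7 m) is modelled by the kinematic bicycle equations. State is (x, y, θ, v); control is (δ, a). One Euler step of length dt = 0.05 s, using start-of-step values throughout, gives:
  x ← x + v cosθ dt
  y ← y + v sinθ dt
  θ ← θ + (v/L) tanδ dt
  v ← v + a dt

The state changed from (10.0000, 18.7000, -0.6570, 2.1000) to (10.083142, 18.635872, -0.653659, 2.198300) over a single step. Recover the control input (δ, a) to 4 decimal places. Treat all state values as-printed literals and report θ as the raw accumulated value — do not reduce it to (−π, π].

δ = 0.0857, a = 1.9660

a = (v'−v)/dt = (0.098300)/0.05 = 1.9660
Δθ = θ'−θ = 0.003341;  (v·dt/L) = 2.1000·0.05/2.7 = 0.038889
tan δ = Δθ·L/(v·dt) = 0.085911  →  δ = 0.0857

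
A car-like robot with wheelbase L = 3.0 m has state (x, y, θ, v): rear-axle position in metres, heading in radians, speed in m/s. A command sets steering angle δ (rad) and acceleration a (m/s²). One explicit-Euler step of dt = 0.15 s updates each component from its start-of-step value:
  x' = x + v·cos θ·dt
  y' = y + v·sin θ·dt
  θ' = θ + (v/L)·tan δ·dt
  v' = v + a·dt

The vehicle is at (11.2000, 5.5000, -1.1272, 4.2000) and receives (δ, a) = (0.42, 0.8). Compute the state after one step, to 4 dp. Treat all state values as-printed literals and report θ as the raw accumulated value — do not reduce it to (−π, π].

(11.4704, 4.9310, -1.0334, 4.3200)

x' = 11.2000 + 4.2000·cos(-1.1272)·0.15 = 11.4704
y' = 5.5000 + 4.2000·sin(-1.1272)·0.15 = 4.9310
θ' = -1.1272 + (4.2000/3.0)·tan(0.42)·0.15 = -1.0334
v' = 4.2000 + 0.8000·0.15 = 4.3200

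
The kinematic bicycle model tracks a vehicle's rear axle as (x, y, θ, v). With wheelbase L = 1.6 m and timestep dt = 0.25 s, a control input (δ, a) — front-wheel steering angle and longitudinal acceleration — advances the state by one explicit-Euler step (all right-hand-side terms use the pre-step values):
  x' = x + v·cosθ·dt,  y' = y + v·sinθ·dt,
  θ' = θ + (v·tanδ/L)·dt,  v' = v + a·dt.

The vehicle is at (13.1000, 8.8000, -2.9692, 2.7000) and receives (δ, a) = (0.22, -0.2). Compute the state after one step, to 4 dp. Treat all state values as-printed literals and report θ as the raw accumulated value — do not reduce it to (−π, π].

x' = 13.1000 + 2.7000·cos(-2.9692)·0.25 = 12.4350
y' = 8.8000 + 2.7000·sin(-2.9692)·0.25 = 8.6842
θ' = -2.9692 + (2.7000/1.6)·tan(0.22)·0.25 = -2.8749
v' = 2.7000 − 0.2000·0.25 = 2.6500

(12.4350, 8.6842, -2.8749, 2.6500)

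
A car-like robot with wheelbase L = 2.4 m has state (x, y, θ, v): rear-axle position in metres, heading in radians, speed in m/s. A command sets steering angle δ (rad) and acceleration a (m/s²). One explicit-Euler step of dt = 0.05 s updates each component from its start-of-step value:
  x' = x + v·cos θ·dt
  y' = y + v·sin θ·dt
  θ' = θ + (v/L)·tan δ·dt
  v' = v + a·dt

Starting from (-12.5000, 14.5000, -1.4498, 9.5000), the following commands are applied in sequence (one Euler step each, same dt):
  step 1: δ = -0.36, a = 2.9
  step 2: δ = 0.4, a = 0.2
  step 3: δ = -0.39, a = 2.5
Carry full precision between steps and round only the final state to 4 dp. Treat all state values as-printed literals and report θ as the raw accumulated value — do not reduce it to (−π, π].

after step 1 (δ=-0.36, a=2.9): (-12.442667, 14.028473, -1.524296, 9.645000)
after step 2 (δ=0.4, a=0.2): (-12.420250, 13.546744, -1.439341, 9.655000)
after step 3 (δ=-0.39, a=2.5): (-12.356973, 13.068159, -1.522023, 9.780000)

(-12.3570, 13.0682, -1.5220, 9.7800)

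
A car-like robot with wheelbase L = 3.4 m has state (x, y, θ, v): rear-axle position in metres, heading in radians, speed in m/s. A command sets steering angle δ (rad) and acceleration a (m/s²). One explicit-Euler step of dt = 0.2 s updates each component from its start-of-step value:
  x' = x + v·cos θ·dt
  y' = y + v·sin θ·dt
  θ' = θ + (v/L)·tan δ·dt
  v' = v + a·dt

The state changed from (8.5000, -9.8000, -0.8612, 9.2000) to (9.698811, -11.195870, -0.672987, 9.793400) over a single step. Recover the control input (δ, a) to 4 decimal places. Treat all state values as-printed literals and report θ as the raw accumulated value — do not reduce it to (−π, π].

a = (v'−v)/dt = (0.593400)/0.2 = 2.9670
Δθ = θ'−θ = 0.188213;  (v·dt/L) = 9.2000·0.2/3.4 = 0.541176
tan δ = Δθ·L/(v·dt) = 0.347785  →  δ = 0.3347

δ = 0.3347, a = 2.9670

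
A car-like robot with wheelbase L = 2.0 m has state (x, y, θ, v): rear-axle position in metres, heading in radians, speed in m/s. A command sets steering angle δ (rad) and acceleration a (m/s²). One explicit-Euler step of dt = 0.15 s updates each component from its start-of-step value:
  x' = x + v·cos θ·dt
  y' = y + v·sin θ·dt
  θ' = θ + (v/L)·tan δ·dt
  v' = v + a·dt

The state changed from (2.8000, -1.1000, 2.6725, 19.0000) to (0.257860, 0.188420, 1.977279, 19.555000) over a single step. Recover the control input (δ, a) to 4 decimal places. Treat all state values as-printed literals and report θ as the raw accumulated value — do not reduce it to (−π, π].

δ = -0.4539, a = 3.7000

a = (v'−v)/dt = (0.555000)/0.15 = 3.7000
Δθ = θ'−θ = -0.695221;  (v·dt/L) = 19.0000·0.15/2.0 = 1.425000
tan δ = Δθ·L/(v·dt) = -0.487874  →  δ = -0.4539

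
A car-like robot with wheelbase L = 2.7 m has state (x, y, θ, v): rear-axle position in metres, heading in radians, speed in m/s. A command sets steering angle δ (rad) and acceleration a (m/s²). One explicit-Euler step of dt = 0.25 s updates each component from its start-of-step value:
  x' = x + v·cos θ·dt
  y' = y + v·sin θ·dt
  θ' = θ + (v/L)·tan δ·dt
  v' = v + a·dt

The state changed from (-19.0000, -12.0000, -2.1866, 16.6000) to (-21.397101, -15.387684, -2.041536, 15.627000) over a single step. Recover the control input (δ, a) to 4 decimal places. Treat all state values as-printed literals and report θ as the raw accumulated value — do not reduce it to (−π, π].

a = (v'−v)/dt = (-0.973000)/0.25 = -3.8920
Δθ = θ'−θ = 0.145064;  (v·dt/L) = 16.6000·0.25/2.7 = 1.537037
tan δ = Δθ·L/(v·dt) = 0.094379  →  δ = 0.0941

δ = 0.0941, a = -3.8920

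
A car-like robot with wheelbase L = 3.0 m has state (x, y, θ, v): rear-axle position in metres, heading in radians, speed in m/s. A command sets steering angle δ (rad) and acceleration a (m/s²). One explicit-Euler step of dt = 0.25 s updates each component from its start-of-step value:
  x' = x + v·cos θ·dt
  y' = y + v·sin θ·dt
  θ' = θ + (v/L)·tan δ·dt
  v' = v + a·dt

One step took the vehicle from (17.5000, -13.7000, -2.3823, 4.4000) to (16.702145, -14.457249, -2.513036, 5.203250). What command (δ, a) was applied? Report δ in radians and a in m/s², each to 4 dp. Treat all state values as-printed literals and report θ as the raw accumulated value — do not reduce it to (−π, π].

δ = -0.3425, a = 3.2130

a = (v'−v)/dt = (0.803250)/0.25 = 3.2130
Δθ = θ'−θ = -0.130736;  (v·dt/L) = 4.4000·0.25/3.0 = 0.366667
tan δ = Δθ·L/(v·dt) = -0.356553  →  δ = -0.3425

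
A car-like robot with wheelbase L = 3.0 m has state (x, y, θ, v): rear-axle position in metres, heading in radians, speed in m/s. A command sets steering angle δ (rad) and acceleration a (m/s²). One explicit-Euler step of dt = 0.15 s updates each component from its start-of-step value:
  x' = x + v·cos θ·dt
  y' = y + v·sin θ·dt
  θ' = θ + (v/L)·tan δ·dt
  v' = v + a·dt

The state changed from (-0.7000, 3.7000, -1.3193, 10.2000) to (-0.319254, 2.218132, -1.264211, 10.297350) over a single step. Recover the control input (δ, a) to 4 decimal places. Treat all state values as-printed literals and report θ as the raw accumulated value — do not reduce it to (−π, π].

a = (v'−v)/dt = (0.097350)/0.15 = 0.6490
Δθ = θ'−θ = 0.055089;  (v·dt/L) = 10.2000·0.15/3.0 = 0.510000
tan δ = Δθ·L/(v·dt) = 0.108018  →  δ = 0.1076

δ = 0.1076, a = 0.6490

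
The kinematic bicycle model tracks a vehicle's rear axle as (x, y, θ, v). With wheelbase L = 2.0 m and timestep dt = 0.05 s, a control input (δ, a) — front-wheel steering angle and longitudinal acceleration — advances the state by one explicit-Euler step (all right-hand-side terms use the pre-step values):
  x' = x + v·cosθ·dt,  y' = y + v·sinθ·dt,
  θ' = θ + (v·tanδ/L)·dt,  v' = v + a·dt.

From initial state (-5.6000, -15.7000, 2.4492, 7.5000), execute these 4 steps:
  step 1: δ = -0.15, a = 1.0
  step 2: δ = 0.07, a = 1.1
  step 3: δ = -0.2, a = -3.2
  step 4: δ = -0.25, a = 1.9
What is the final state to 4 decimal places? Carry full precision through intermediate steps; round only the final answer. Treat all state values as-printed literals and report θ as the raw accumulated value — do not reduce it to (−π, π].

(-6.7346, -14.7117, 2.3480, 7.5400)

after step 1 (δ=-0.15, a=1.0): (-5.888645, -15.460607, 2.420862, 7.550000)
after step 2 (δ=0.07, a=1.1): (-6.172270, -15.211482, 2.434096, 7.605000)
after step 3 (δ=-0.2, a=-3.2): (-6.461257, -14.964345, 2.395556, 7.445000)
after step 4 (δ=-0.25, a=1.9): (-6.734631, -14.711687, 2.348031, 7.540000)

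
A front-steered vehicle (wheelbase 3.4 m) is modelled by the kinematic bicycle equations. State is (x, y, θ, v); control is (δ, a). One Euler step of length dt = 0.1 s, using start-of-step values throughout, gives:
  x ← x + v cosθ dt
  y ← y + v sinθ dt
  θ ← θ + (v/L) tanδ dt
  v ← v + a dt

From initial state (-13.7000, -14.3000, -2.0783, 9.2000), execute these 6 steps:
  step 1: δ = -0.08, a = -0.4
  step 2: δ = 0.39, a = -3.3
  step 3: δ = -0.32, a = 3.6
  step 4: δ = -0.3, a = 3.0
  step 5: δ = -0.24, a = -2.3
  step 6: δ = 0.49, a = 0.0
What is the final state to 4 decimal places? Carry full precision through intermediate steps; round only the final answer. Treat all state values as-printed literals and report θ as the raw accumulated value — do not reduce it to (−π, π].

after step 1 (δ=-0.08, a=-0.4): (-14.147117, -15.104044, -2.099993, 9.160000)
after step 2 (δ=0.39, a=-3.3): (-14.609551, -15.894746, -1.989250, 8.830000)
after step 3 (δ=-0.32, a=3.6): (-14.968357, -16.701560, -2.075314, 9.190000)
after step 4 (δ=-0.3, a=3.0): (-15.412588, -17.506059, -2.158926, 9.490000)
after step 5 (δ=-0.24, a=-2.3): (-15.939099, -18.295608, -2.227231, 9.260000)
after step 6 (δ=0.49, a=0.0): (-16.504233, -19.029161, -2.081961, 9.260000)

(-16.5042, -19.0292, -2.0820, 9.2600)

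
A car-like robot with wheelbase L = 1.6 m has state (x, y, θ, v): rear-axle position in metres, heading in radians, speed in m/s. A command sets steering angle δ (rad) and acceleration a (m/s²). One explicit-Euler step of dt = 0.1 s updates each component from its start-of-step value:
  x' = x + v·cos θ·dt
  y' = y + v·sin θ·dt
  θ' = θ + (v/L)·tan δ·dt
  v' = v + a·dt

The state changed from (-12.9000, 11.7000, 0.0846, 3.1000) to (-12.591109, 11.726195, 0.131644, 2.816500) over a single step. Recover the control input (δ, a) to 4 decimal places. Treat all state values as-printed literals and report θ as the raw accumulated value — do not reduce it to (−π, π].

a = (v'−v)/dt = (-0.283500)/0.1 = -2.8350
Δθ = θ'−θ = 0.047044;  (v·dt/L) = 3.1000·0.1/1.6 = 0.193750
tan δ = Δθ·L/(v·dt) = 0.242808  →  δ = 0.2382

δ = 0.2382, a = -2.8350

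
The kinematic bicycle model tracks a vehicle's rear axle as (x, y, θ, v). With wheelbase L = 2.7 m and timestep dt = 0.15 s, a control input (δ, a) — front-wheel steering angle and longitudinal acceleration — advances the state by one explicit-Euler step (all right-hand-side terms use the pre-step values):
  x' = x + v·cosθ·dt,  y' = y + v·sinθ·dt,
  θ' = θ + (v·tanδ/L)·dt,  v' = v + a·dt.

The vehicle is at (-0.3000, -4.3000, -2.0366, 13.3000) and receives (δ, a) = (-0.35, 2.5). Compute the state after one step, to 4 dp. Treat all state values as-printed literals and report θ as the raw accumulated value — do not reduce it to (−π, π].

x' = -0.3000 + 13.3000·cos(-2.0366)·0.15 = -1.1960
y' = -4.3000 + 13.3000·sin(-2.0366)·0.15 = -6.0825
θ' = -2.0366 + (13.3000/2.7)·tan(-0.35)·0.15 = -2.3063
v' = 13.3000 + 2.5000·0.15 = 13.6750

(-1.1960, -6.0825, -2.3063, 13.6750)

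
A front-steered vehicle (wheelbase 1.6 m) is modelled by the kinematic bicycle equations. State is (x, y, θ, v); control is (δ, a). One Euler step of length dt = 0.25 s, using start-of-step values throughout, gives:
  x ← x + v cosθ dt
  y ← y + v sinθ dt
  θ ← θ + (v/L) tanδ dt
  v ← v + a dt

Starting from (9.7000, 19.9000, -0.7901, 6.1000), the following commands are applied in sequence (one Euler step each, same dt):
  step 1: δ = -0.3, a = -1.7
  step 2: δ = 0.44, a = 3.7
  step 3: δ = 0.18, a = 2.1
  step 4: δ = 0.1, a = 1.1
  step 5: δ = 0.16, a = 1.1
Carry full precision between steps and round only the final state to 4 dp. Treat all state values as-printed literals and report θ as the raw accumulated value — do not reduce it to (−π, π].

after step 1 (δ=-0.3, a=-1.7): (10.773256, 18.816604, -1.084936, 5.675000)
after step 2 (δ=0.44, a=3.7): (11.435768, 17.562041, -0.667486, 6.600000)
after step 3 (δ=0.18, a=2.1): (12.731646, 16.540668, -0.479830, 7.125000)
after step 4 (δ=0.1, a=1.1): (14.311745, 15.718393, -0.368129, 7.400000)
after step 5 (δ=0.16, a=1.1): (16.037799, 15.052632, -0.181534, 7.675000)

(16.0378, 15.0526, -0.1815, 7.6750)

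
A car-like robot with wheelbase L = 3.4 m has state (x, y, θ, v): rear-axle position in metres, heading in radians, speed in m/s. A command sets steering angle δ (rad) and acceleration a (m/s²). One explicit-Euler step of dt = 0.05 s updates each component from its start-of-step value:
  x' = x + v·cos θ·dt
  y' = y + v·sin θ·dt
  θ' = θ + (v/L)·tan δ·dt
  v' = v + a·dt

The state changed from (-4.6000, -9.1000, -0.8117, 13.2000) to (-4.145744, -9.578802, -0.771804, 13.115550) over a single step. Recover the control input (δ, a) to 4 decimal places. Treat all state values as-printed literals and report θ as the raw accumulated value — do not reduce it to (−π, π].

a = (v'−v)/dt = (-0.084450)/0.05 = -1.6890
Δθ = θ'−θ = 0.039896;  (v·dt/L) = 13.2000·0.05/3.4 = 0.194118
tan δ = Δθ·L/(v·dt) = 0.205525  →  δ = 0.2027

δ = 0.2027, a = -1.6890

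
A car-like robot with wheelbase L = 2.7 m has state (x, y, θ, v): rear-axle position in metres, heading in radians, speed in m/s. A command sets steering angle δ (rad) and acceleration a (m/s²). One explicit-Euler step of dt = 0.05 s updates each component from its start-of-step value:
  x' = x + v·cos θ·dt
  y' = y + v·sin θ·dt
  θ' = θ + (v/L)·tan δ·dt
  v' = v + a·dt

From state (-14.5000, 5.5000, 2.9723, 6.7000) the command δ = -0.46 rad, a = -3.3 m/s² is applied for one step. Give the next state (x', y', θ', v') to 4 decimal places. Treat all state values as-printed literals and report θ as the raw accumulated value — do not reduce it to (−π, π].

x' = -14.5000 + 6.7000·cos(2.9723)·0.05 = -14.8302
y' = 5.5000 + 6.7000·sin(2.9723)·0.05 = 5.5564
θ' = 2.9723 + (6.7000/2.7)·tan(-0.46)·0.05 = 2.9108
v' = 6.7000 − 3.3000·0.05 = 6.5350

(-14.8302, 5.5564, 2.9108, 6.5350)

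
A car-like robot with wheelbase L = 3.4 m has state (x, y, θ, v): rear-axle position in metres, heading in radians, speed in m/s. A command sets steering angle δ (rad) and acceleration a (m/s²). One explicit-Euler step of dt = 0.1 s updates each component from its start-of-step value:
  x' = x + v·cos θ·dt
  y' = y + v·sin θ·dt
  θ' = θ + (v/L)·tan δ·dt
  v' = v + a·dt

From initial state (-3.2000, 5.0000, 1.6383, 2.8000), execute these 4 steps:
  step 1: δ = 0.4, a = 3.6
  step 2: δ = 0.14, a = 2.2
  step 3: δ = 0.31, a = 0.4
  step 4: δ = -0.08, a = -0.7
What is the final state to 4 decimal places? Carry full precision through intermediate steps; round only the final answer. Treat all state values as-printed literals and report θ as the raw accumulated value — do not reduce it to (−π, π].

after step 1 (δ=0.4, a=3.6): (-3.218887, 5.279362, 1.673118, 3.160000)
after step 2 (δ=0.14, a=2.2): (-3.251164, 5.593710, 1.686216, 3.380000)
after step 3 (δ=0.31, a=0.4): (-3.290089, 5.929461, 1.718060, 3.420000)
after step 4 (δ=-0.08, a=-0.7): (-3.340272, 6.267759, 1.709996, 3.350000)

(-3.3403, 6.2678, 1.7100, 3.3500)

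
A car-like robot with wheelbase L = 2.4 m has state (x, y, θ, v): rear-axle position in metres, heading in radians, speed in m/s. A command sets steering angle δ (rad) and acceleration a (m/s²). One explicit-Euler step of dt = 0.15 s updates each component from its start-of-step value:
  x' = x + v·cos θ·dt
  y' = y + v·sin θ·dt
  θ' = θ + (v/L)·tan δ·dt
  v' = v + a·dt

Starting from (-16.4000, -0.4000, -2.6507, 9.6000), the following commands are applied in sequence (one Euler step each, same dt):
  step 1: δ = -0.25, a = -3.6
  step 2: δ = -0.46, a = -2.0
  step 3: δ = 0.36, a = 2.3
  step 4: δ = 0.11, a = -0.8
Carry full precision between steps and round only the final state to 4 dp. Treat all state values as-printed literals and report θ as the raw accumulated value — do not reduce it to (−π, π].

after step 1 (δ=-0.25, a=-3.6): (-17.669954, -1.078835, -2.803905, 9.060000)
after step 2 (δ=-0.46, a=-2.0): (-18.952202, -1.529080, -3.084453, 8.760000)
after step 3 (δ=0.36, a=2.3): (-20.264058, -1.604121, -2.878372, 9.105000)
after step 4 (δ=0.11, a=-0.8): (-21.582767, -1.959477, -2.815522, 8.985000)

(-21.5828, -1.9595, -2.8155, 8.9850)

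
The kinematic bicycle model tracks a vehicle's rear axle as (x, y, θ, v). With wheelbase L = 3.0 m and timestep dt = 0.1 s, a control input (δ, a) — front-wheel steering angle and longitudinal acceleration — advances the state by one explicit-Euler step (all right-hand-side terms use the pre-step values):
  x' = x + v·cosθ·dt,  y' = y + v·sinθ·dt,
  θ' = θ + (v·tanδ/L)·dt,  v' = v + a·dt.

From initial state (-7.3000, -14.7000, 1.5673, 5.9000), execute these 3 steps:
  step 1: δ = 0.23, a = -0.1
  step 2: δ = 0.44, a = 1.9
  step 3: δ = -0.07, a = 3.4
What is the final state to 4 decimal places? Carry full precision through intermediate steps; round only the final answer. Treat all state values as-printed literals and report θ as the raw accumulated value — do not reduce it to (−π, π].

after step 1 (δ=0.23, a=-0.1): (-7.297937, -14.110004, 1.613348, 5.890000)
after step 2 (δ=0.44, a=1.9): (-7.322993, -13.521537, 1.705778, 6.080000)
after step 3 (δ=-0.07, a=3.4): (-7.404813, -12.919067, 1.691568, 6.420000)

(-7.4048, -12.9191, 1.6916, 6.4200)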